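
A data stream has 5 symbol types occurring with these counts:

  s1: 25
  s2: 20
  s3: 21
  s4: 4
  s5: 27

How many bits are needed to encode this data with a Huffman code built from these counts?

218

Merge the two smallest weights repeatedly:
combine s4(4), s2(20) → 24
combine s3(21), 24 → 45
combine s1(25), s5(27) → 52
combine 45, 52 → 97
The encoded length is the sum of every internal node's weight: 24 + 45 + 52 + 97 = 218 bits.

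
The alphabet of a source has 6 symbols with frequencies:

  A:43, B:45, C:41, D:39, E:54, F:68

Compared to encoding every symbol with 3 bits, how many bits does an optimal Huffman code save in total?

Fixed-length: 3 bits × 290 symbols = 870 bits.
Huffman merges:
D(39) + C(41) → 80
A(43) + B(45) → 88
E(54) + F(68) → 122
80 + 88 → 168
122 + 168 → 290
Huffman total = 80 + 88 + 122 + 168 + 290 = 748 bits.
Saving = 870 − 748 = 122 bits.

122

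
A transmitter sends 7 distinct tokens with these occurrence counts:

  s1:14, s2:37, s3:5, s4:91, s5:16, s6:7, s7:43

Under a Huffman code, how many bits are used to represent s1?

Huffman merges, smallest pair first:
s3(5) + s6(7) → 12
12 + s1(14) → 26
s5(16) + 26 → 42
s2(37) + 42 → 79
s7(43) + 79 → 122
s4(91) + 122 → 213
s1's leaf is at depth 5, giving a 5-bit codeword.

5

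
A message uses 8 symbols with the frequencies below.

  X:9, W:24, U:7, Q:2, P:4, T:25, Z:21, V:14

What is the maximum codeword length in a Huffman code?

5

Merge the two lowest-weight nodes at each step:
Q(2) + P(4) → 6
6 + U(7) → 13
X(9) + 13 → 22
V(14) + Z(21) → 35
22 + W(24) → 46
T(25) + 35 → 60
46 + 60 → 106
The rarest symbols sit at the bottom; the longest codeword is 5 bits.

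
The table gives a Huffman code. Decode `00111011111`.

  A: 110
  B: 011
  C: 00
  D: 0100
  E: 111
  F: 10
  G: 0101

Read left to right; each codeword is recognised as soon as it completes (prefix code):
  00→C | 111→E | 011→B | 111→E
Decoded message: CEBE

CEBE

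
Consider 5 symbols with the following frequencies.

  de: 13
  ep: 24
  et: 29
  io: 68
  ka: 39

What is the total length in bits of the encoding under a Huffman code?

381

Greedily combine the two least-frequent nodes:
combine de(13), ep(24) → 37
combine et(29), 37 → 66
combine ka(39), 66 → 105
combine io(68), 105 → 173
Total encoded bits = sum of merged weights = 37 + 66 + 105 + 173 = 381.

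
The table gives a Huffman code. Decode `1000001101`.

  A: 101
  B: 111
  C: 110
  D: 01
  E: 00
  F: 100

Read left to right; each codeword is recognised as soon as it completes (prefix code):
  100→F | 00→E | 01→D | 101→A
Decoded message: FEDA

FEDA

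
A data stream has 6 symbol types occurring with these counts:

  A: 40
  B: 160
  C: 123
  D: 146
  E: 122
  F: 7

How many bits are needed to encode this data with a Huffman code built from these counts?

1412

Build the Huffman tree bottom-up:
combine F(7), A(40) → 47
combine 47, E(122) → 169
combine C(123), D(146) → 269
combine B(160), 169 → 329
combine 269, 329 → 598
Each symbol's bit-cost is frequency × depth; summing gives 1412 bits (equivalently 47 + 169 + 269 + 329 + 598).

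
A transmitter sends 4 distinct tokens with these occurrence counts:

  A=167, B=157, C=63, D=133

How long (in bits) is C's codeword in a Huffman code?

Repeatedly merge the two smallest:
C(63) + D(133) → 196
B(157) + A(167) → 324
196 + 324 → 520
The subtree containing C is merged 2 times, so code length = 2.

2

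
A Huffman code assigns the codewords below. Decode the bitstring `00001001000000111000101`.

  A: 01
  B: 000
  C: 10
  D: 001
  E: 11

BADBBECDA

Read left to right; each codeword is recognised as soon as it completes (prefix code):
  000→B | 01→A | 001→D | 000→B | 000→B | 11→E | 10→C | 001→D | 01→A
Decoded message: BADBBECDA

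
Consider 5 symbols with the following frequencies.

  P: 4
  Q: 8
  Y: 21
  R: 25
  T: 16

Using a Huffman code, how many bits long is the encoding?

160

Merge the two smallest weights repeatedly:
merge P(4) and Q(8): 12
merge 12 and T(16): 28
merge Y(21) and R(25): 46
merge 28 and 46: 74
The encoded length is the sum of every internal node's weight: 12 + 28 + 46 + 74 = 160 bits.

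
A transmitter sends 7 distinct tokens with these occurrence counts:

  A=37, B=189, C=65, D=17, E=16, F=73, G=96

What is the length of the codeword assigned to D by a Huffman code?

Huffman merges, smallest pair first:
E(16) + D(17) → 33
33 + A(37) → 70
C(65) + 70 → 135
F(73) + G(96) → 169
135 + 169 → 304
B(189) + 304 → 493
The subtree containing D is merged 5 times, so code length = 5.

5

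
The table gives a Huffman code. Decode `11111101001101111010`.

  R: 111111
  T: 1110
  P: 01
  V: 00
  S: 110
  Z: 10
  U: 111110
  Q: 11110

RPVSQZ

Read left to right; each codeword is recognised as soon as it completes (prefix code):
  111111→R | 01→P | 00→V | 110→S | 11110→Q | 10→Z
Decoded message: RPVSQZ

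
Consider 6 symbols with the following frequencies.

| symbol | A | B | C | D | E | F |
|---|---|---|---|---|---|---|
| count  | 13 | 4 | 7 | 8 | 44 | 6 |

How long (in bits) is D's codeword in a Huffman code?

3

Repeatedly merge the two smallest:
B(4) + F(6) → 10
C(7) + D(8) → 15
10 + A(13) → 23
15 + 23 → 38
38 + E(44) → 82
D sits 3 levels below the root, so its codeword is 3 bits.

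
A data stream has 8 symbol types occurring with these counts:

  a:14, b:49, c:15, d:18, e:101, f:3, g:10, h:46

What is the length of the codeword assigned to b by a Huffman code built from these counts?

Repeatedly merge the two smallest:
merge f(3) and g(10): 13
merge 13 and a(14): 27
merge c(15) and d(18): 33
merge 27 and 33: 60
merge h(46) and b(49): 95
merge 60 and 95: 155
merge e(101) and 155: 256
The subtree containing b is merged 3 times, so code length = 3.

3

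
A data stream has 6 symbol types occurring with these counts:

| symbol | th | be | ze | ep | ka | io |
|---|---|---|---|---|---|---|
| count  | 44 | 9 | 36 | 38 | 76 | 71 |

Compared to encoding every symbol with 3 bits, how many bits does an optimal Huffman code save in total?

Fixed-length: 3 bits × 274 symbols = 822 bits.
Huffman merges:
merge be(9) and ze(36): 45
merge ep(38) and th(44): 82
merge 45 and io(71): 116
merge ka(76) and 82: 158
merge 116 and 158: 274
Huffman total = 45 + 82 + 116 + 158 + 274 = 675 bits.
Saving = 822 − 675 = 147 bits.

147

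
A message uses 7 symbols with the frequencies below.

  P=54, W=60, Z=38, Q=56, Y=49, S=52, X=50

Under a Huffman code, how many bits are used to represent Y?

3

Huffman merges, smallest pair first:
combine Z(38), Y(49) → 87
combine X(50), S(52) → 102
combine P(54), Q(56) → 110
combine W(60), 87 → 147
combine 102, 110 → 212
combine 147, 212 → 359
The subtree containing Y is merged 3 times, so code length = 3.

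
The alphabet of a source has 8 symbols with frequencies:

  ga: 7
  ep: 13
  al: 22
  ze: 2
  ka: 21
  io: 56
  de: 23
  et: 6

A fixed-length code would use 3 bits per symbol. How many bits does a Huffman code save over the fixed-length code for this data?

Fixed-length: 3 bits × 150 symbols = 450 bits.
Huffman merges:
combine ze(2), et(6) → 8
combine ga(7), 8 → 15
combine ep(13), 15 → 28
combine ka(21), al(22) → 43
combine de(23), 28 → 51
combine 43, 51 → 94
combine io(56), 94 → 150
Huffman total = 8 + 15 + 28 + 43 + 51 + 94 + 150 = 389 bits.
Saving = 450 − 389 = 61 bits.

61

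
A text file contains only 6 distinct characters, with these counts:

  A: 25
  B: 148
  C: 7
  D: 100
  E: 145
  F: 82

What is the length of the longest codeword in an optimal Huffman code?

Merge the two lowest-weight nodes at each step:
merge C(7) and A(25): 32
merge 32 and F(82): 114
merge D(100) and 114: 214
merge E(145) and B(148): 293
merge 214 and 293: 507
Maximum depth reached is 4.

4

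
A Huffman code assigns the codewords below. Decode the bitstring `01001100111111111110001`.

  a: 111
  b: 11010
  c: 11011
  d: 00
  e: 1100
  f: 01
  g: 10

fdeaaaef

Read left to right; each codeword is recognised as soon as it completes (prefix code):
  01→f | 00→d | 1100→e | 111→a | 111→a | 111→a | 1100→e | 01→f
Decoded message: fdeaaaef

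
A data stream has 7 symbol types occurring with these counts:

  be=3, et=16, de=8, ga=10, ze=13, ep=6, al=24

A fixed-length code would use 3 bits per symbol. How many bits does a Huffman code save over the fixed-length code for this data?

31

Fixed-length: 3 bits × 80 symbols = 240 bits.
Huffman merges:
merge be(3) and ep(6): 9
merge de(8) and 9: 17
merge ga(10) and ze(13): 23
merge et(16) and 17: 33
merge 23 and al(24): 47
merge 33 and 47: 80
Huffman total = 9 + 17 + 23 + 33 + 47 + 80 = 209 bits.
Saving = 240 − 209 = 31 bits.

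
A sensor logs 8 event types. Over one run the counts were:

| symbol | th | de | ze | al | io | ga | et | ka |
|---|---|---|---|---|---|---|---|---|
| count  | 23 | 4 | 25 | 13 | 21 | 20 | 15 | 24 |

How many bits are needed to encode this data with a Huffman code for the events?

Greedily combine the two least-frequent nodes:
merge de(4) and al(13): 17
merge et(15) and 17: 32
merge ga(20) and io(21): 41
merge th(23) and ka(24): 47
merge ze(25) and 32: 57
merge 41 and 47: 88
merge 57 and 88: 145
Total encoded bits = sum of merged weights = 17 + 32 + 41 + 47 + 57 + 88 + 145 = 427.

427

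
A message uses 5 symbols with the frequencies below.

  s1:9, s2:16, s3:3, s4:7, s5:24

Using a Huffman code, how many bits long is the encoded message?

123

Build the Huffman tree bottom-up:
combine s3(3), s4(7) → 10
combine s1(9), 10 → 19
combine s2(16), 19 → 35
combine s5(24), 35 → 59
The encoded length is the sum of every internal node's weight: 10 + 19 + 35 + 59 = 123 bits.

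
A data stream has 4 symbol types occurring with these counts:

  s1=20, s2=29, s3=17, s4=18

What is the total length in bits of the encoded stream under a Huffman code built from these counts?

Greedily combine the two least-frequent nodes:
s3(17) + s4(18) → 35
s1(20) + s2(29) → 49
35 + 49 → 84
Each symbol's bit-cost is frequency × depth; summing gives 168 bits (equivalently 35 + 49 + 84).

168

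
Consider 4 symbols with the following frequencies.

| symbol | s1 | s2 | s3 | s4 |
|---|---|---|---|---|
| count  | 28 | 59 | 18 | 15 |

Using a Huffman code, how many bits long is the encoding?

Greedily combine the two least-frequent nodes:
merge s4(15) and s3(18): 33
merge s1(28) and 33: 61
merge s2(59) and 61: 120
Total encoded bits = sum of merged weights = 33 + 61 + 120 = 214.

214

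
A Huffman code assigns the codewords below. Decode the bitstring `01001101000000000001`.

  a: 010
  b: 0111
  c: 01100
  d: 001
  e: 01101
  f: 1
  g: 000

aegggd

Read left to right; each codeword is recognised as soon as it completes (prefix code):
  010→a | 01101→e | 000→g | 000→g | 000→g | 001→d
Decoded message: aegggd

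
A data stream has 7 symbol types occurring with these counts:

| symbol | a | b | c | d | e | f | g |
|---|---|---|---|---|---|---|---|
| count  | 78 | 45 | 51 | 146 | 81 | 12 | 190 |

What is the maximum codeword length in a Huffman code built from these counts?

Merge the two lowest-weight nodes at each step:
merge f(12) and b(45): 57
merge c(51) and 57: 108
merge a(78) and e(81): 159
merge 108 and d(146): 254
merge 159 and g(190): 349
merge 254 and 349: 603
Maximum depth reached is 4.

4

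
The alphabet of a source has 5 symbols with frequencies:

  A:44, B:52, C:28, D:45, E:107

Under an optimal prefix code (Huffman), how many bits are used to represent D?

3

Huffman merges, smallest pair first:
C(28) + A(44) → 72
D(45) + B(52) → 97
72 + 97 → 169
E(107) + 169 → 276
D's leaf is at depth 3, giving a 3-bit codeword.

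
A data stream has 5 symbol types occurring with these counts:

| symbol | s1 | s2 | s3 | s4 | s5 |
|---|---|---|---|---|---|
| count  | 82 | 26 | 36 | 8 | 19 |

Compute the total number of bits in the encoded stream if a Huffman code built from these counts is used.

Merge the two smallest weights repeatedly:
combine s4(8), s5(19) → 27
combine s2(26), 27 → 53
combine s3(36), 53 → 89
combine s1(82), 89 → 171
Each symbol's bit-cost is frequency × depth; summing gives 340 bits (equivalently 27 + 53 + 89 + 171).

340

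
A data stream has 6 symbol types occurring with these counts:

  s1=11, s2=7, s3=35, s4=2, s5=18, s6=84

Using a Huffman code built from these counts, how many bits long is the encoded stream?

Greedily combine the two least-frequent nodes:
merge s4(2) and s2(7): 9
merge 9 and s1(11): 20
merge s5(18) and 20: 38
merge s3(35) and 38: 73
merge 73 and s6(84): 157
The encoded length is the sum of every internal node's weight: 9 + 20 + 38 + 73 + 157 = 297 bits.

297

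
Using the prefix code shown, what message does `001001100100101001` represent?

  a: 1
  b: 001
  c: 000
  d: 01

bbabbdb

Read left to right; each codeword is recognised as soon as it completes (prefix code):
  001→b | 001→b | 1→a | 001→b | 001→b | 01→d | 001→b
Decoded message: bbabbdb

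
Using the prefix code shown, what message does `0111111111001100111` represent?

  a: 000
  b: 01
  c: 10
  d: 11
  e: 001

Read left to right; each codeword is recognised as soon as it completes (prefix code):
  01→b | 11→d | 11→d | 11→d | 11→d | 001→e | 10→c | 01→b | 11→d
Decoded message: bddddecbd

bddddecbd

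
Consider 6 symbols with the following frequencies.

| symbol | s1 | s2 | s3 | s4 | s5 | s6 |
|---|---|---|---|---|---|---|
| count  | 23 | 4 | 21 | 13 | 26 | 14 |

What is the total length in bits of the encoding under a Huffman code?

Merge the two smallest weights repeatedly:
merge s2(4) and s4(13): 17
merge s6(14) and 17: 31
merge s3(21) and s1(23): 44
merge s5(26) and 31: 57
merge 44 and 57: 101
Total encoded bits = sum of merged weights = 17 + 31 + 44 + 57 + 101 = 250.

250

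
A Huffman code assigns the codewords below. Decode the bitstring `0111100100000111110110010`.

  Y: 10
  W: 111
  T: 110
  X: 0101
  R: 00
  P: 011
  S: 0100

Read left to right; each codeword is recognised as soon as it completes (prefix code):
  011→P | 110→T | 0100→S | 00→R | 011→P | 111→W | 011→P | 00→R | 10→Y
Decoded message: PTSRPWPRY

PTSRPWPRY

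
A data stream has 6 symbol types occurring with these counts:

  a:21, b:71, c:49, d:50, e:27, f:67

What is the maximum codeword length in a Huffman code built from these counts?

Merge the two lowest-weight nodes at each step:
a(21) + e(27) → 48
48 + c(49) → 97
d(50) + f(67) → 117
b(71) + 97 → 168
117 + 168 → 285
Maximum depth reached is 4.

4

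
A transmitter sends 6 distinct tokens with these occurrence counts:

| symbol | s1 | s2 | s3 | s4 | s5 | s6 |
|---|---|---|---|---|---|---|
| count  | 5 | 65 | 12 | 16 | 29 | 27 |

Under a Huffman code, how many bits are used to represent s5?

3

Huffman merges, smallest pair first:
s1(5) + s3(12) → 17
s4(16) + 17 → 33
s6(27) + s5(29) → 56
33 + 56 → 89
s2(65) + 89 → 154
s5 sits 3 levels below the root, so its codeword is 3 bits.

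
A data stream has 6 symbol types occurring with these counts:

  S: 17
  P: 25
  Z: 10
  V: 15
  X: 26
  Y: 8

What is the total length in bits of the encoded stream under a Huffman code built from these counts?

252

Greedily combine the two least-frequent nodes:
merge Y(8) and Z(10): 18
merge V(15) and S(17): 32
merge 18 and P(25): 43
merge X(26) and 32: 58
merge 43 and 58: 101
Each symbol's bit-cost is frequency × depth; summing gives 252 bits (equivalently 18 + 32 + 43 + 58 + 101).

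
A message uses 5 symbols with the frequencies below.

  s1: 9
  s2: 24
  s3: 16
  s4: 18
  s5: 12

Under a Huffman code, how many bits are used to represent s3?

Build the tree from the bottom:
merge s1(9) and s5(12): 21
merge s3(16) and s4(18): 34
merge 21 and s2(24): 45
merge 34 and 45: 79
The subtree containing s3 is merged 2 times, so code length = 2.

2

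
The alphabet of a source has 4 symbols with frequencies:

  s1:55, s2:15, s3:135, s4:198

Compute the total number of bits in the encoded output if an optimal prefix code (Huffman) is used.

678

Greedily combine the two least-frequent nodes:
s2(15) + s1(55) → 70
70 + s3(135) → 205
s4(198) + 205 → 403
The encoded length is the sum of every internal node's weight: 70 + 205 + 403 = 678 bits.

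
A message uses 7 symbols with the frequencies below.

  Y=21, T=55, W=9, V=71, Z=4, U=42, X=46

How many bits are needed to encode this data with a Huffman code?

619

Merge the two smallest weights repeatedly:
merge Z(4) and W(9): 13
merge 13 and Y(21): 34
merge 34 and U(42): 76
merge X(46) and T(55): 101
merge V(71) and 76: 147
merge 101 and 147: 248
Total encoded bits = sum of merged weights = 13 + 34 + 76 + 101 + 147 + 248 = 619.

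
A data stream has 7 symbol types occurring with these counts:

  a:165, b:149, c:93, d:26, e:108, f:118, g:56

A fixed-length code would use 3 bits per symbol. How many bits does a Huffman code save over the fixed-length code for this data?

232

Fixed-length: 3 bits × 715 symbols = 2145 bits.
Huffman merges:
merge d(26) and g(56): 82
merge 82 and c(93): 175
merge e(108) and f(118): 226
merge b(149) and a(165): 314
merge 175 and 226: 401
merge 314 and 401: 715
Huffman total = 82 + 175 + 226 + 314 + 401 + 715 = 1913 bits.
Saving = 2145 − 1913 = 232 bits.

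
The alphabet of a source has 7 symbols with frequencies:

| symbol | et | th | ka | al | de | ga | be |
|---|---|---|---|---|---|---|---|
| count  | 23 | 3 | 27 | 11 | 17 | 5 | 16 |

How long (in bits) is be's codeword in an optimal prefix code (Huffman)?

Huffman merges, smallest pair first:
merge th(3) and ga(5): 8
merge 8 and al(11): 19
merge be(16) and de(17): 33
merge 19 and et(23): 42
merge ka(27) and 33: 60
merge 42 and 60: 102
be's leaf is at depth 3, giving a 3-bit codeword.

3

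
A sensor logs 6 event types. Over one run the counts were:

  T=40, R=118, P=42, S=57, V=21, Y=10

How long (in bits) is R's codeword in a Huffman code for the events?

1

Repeatedly merge the two smallest:
merge Y(10) and V(21): 31
merge 31 and T(40): 71
merge P(42) and S(57): 99
merge 71 and 99: 170
merge R(118) and 170: 288
R is a child of the root — depth 1, so its codeword is a single bit.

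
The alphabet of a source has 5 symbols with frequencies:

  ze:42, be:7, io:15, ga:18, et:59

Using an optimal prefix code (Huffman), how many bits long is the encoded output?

Merge the two smallest weights repeatedly:
combine be(7), io(15) → 22
combine ga(18), 22 → 40
combine 40, ze(42) → 82
combine et(59), 82 → 141
Each symbol's bit-cost is frequency × depth; summing gives 285 bits (equivalently 22 + 40 + 82 + 141).

285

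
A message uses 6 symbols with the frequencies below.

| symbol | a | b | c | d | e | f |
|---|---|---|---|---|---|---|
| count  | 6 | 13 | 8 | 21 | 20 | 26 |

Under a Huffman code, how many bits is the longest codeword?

Merge the two lowest-weight nodes at each step:
a(6) + c(8) → 14
b(13) + 14 → 27
e(20) + d(21) → 41
f(26) + 27 → 53
41 + 53 → 94
Maximum depth reached is 4.

4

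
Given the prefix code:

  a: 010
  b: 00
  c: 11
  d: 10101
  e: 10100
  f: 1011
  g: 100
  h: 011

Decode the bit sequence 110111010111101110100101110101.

Read left to right; each codeword is recognised as soon as it completes (prefix code):
  11→c | 011→h | 10101→d | 11→c | 1011→f | 10100→e | 1011→f | 10101→d
Decoded message: chdcfefd

chdcfefd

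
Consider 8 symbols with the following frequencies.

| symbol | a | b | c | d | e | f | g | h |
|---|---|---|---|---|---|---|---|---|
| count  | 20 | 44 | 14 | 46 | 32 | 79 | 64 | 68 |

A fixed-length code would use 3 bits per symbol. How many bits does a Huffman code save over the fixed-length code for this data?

Fixed-length: 3 bits × 367 symbols = 1101 bits.
Huffman merges:
combine c(14), a(20) → 34
combine e(32), 34 → 66
combine b(44), d(46) → 90
combine g(64), 66 → 130
combine h(68), f(79) → 147
combine 90, 130 → 220
combine 147, 220 → 367
Huffman total = 34 + 66 + 90 + 130 + 147 + 220 + 367 = 1054 bits.
Saving = 1101 − 1054 = 47 bits.

47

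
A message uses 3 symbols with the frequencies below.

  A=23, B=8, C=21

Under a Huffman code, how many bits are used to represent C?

Huffman merges, smallest pair first:
B(8) + C(21) → 29
A(23) + 29 → 52
C's leaf is at depth 2, giving a 2-bit codeword.

2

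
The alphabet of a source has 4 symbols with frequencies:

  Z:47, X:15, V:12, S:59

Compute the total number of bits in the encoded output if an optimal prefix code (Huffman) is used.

234

Merge the two smallest weights repeatedly:
merge V(12) and X(15): 27
merge 27 and Z(47): 74
merge S(59) and 74: 133
Each symbol's bit-cost is frequency × depth; summing gives 234 bits (equivalently 27 + 74 + 133).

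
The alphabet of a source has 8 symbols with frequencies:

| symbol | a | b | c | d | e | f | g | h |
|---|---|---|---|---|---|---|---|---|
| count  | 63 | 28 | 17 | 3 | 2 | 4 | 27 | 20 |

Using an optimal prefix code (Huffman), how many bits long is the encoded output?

406

Merge the two smallest weights repeatedly:
merge e(2) and d(3): 5
merge f(4) and 5: 9
merge 9 and c(17): 26
merge h(20) and 26: 46
merge g(27) and b(28): 55
merge 46 and 55: 101
merge a(63) and 101: 164
Each symbol's bit-cost is frequency × depth; summing gives 406 bits (equivalently 5 + 9 + 26 + 46 + 55 + 101 + 164).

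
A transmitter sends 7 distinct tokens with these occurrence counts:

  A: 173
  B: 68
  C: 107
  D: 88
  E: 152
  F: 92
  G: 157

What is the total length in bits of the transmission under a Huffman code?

2337

Greedily combine the two least-frequent nodes:
B(68) + D(88) → 156
F(92) + C(107) → 199
E(152) + 156 → 308
G(157) + A(173) → 330
199 + 308 → 507
330 + 507 → 837
Each symbol's bit-cost is frequency × depth; summing gives 2337 bits (equivalently 156 + 199 + 308 + 330 + 507 + 837).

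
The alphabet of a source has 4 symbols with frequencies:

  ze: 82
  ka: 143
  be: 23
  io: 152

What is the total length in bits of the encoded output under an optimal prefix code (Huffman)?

753

Merge the two smallest weights repeatedly:
merge be(23) and ze(82): 105
merge 105 and ka(143): 248
merge io(152) and 248: 400
Total encoded bits = sum of merged weights = 105 + 248 + 400 = 753.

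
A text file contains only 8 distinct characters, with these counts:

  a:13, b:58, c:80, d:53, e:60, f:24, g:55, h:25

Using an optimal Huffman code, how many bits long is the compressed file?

Greedily combine the two least-frequent nodes:
combine a(13), f(24) → 37
combine h(25), 37 → 62
combine d(53), g(55) → 108
combine b(58), e(60) → 118
combine 62, c(80) → 142
combine 108, 118 → 226
combine 142, 226 → 368
The encoded length is the sum of every internal node's weight: 37 + 62 + 108 + 118 + 142 + 226 + 368 = 1061 bits.

1061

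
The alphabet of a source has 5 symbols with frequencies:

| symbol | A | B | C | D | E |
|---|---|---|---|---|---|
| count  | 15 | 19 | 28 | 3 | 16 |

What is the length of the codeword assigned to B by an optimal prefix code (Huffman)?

2

Repeatedly merge the two smallest:
merge D(3) and A(15): 18
merge E(16) and 18: 34
merge B(19) and C(28): 47
merge 34 and 47: 81
B sits 2 levels below the root, so its codeword is 2 bits.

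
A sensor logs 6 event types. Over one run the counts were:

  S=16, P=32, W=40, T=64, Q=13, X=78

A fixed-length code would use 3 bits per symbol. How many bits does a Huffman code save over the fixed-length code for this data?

153

Fixed-length: 3 bits × 243 symbols = 729 bits.
Huffman merges:
merge Q(13) and S(16): 29
merge 29 and P(32): 61
merge W(40) and 61: 101
merge T(64) and X(78): 142
merge 101 and 142: 243
Huffman total = 29 + 61 + 101 + 142 + 243 = 576 bits.
Saving = 729 − 576 = 153 bits.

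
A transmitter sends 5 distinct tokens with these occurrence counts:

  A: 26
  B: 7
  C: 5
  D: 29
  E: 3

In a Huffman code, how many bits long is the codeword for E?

Repeatedly merge the two smallest:
E(3) + C(5) → 8
B(7) + 8 → 15
15 + A(26) → 41
D(29) + 41 → 70
The subtree containing E is merged 4 times, so code length = 4.

4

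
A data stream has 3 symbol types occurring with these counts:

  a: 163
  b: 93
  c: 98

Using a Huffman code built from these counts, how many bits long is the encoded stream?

Build the Huffman tree bottom-up:
combine b(93), c(98) → 191
combine a(163), 191 → 354
Total encoded bits = sum of merged weights = 191 + 354 = 545.

545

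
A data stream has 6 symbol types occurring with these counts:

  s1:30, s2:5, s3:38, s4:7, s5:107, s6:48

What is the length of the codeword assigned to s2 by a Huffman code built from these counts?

5

Huffman merges, smallest pair first:
s2(5) + s4(7) → 12
12 + s1(30) → 42
s3(38) + 42 → 80
s6(48) + 80 → 128
s5(107) + 128 → 235
s2 sits 5 levels below the root, so its codeword is 5 bits.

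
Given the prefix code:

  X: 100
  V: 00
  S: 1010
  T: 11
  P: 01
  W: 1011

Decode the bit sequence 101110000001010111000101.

WXVVSTXPP

Read left to right; each codeword is recognised as soon as it completes (prefix code):
  1011→W | 100→X | 00→V | 00→V | 1010→S | 11→T | 100→X | 01→P | 01→P
Decoded message: WXVVSTXPP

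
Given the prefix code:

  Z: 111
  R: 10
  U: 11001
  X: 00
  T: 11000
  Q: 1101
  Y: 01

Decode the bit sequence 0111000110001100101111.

YTTUYZ

Read left to right; each codeword is recognised as soon as it completes (prefix code):
  01→Y | 11000→T | 11000→T | 11001→U | 01→Y | 111→Z
Decoded message: YTTUYZ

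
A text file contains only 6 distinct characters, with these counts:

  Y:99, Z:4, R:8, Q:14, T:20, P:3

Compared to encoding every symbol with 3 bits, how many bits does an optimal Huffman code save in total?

Fixed-length: 3 bits × 148 symbols = 444 bits.
Huffman merges:
merge P(3) and Z(4): 7
merge 7 and R(8): 15
merge Q(14) and 15: 29
merge T(20) and 29: 49
merge 49 and Y(99): 148
Huffman total = 7 + 15 + 29 + 49 + 148 = 248 bits.
Saving = 444 − 248 = 196 bits.

196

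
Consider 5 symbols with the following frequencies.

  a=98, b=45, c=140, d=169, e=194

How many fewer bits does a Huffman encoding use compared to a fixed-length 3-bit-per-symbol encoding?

503

Fixed-length: 3 bits × 646 symbols = 1938 bits.
Huffman merges:
b(45) + a(98) → 143
c(140) + 143 → 283
d(169) + e(194) → 363
283 + 363 → 646
Huffman total = 143 + 283 + 363 + 646 = 1435 bits.
Saving = 1938 − 1435 = 503 bits.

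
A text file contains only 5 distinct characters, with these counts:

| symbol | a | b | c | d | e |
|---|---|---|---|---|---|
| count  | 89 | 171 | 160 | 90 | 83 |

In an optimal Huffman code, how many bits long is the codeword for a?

Repeatedly merge the two smallest:
combine e(83), a(89) → 172
combine d(90), c(160) → 250
combine b(171), 172 → 343
combine 250, 343 → 593
a's leaf is at depth 3, giving a 3-bit codeword.

3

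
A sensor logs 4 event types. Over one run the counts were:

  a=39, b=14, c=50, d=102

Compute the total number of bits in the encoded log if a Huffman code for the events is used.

Merge the two smallest weights repeatedly:
combine b(14), a(39) → 53
combine c(50), 53 → 103
combine d(102), 103 → 205
Each symbol's bit-cost is frequency × depth; summing gives 361 bits (equivalently 53 + 103 + 205).

361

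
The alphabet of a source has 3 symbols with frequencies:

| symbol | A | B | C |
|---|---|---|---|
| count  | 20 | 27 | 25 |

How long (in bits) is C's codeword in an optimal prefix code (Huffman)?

Build the tree from the bottom:
combine A(20), C(25) → 45
combine B(27), 45 → 72
C's leaf is at depth 2, giving a 2-bit codeword.

2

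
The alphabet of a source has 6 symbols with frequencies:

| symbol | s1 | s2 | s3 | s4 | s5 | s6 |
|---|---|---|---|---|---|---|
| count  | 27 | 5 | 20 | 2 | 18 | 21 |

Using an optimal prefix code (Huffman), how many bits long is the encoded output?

Greedily combine the two least-frequent nodes:
merge s4(2) and s2(5): 7
merge 7 and s5(18): 25
merge s3(20) and s6(21): 41
merge 25 and s1(27): 52
merge 41 and 52: 93
Total encoded bits = sum of merged weights = 7 + 25 + 41 + 52 + 93 = 218.

218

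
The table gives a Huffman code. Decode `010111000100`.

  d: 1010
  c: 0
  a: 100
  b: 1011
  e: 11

Read left to right; each codeword is recognised as soon as it completes (prefix code):
  0→c | 1011→b | 100→a | 0→c | 100→a
Decoded message: cbaca

cbaca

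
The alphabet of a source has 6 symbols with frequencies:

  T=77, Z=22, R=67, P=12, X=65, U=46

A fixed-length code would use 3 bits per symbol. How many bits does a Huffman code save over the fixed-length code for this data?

175

Fixed-length: 3 bits × 289 symbols = 867 bits.
Huffman merges:
combine P(12), Z(22) → 34
combine 34, U(46) → 80
combine X(65), R(67) → 132
combine T(77), 80 → 157
combine 132, 157 → 289
Huffman total = 34 + 80 + 132 + 157 + 289 = 692 bits.
Saving = 867 − 692 = 175 bits.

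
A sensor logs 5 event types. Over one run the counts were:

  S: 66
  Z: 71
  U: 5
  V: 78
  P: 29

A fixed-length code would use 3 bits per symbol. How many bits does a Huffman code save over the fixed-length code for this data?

215

Fixed-length: 3 bits × 249 symbols = 747 bits.
Huffman merges:
combine U(5), P(29) → 34
combine 34, S(66) → 100
combine Z(71), V(78) → 149
combine 100, 149 → 249
Huffman total = 34 + 100 + 149 + 249 = 532 bits.
Saving = 747 − 532 = 215 bits.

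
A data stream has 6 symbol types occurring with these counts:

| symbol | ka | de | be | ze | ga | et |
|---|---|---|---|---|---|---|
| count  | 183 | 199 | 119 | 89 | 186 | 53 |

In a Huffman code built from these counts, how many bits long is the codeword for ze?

4

Huffman merges, smallest pair first:
merge et(53) and ze(89): 142
merge be(119) and 142: 261
merge ka(183) and ga(186): 369
merge de(199) and 261: 460
merge 369 and 460: 829
ze's leaf is at depth 4, giving a 4-bit codeword.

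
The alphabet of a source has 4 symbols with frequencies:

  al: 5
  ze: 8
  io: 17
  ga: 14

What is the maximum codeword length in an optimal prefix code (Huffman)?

Merge the two lowest-weight nodes at each step:
al(5) + ze(8) → 13
13 + ga(14) → 27
io(17) + 27 → 44
Maximum depth reached is 3.

3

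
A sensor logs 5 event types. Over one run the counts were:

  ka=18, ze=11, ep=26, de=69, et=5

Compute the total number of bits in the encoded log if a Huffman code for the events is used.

Merge the two smallest weights repeatedly:
merge et(5) and ze(11): 16
merge 16 and ka(18): 34
merge ep(26) and 34: 60
merge 60 and de(69): 129
The encoded length is the sum of every internal node's weight: 16 + 34 + 60 + 129 = 239 bits.

239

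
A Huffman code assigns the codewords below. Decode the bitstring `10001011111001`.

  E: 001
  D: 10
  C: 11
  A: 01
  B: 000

DEACCE

Read left to right; each codeword is recognised as soon as it completes (prefix code):
  10→D | 001→E | 01→A | 11→C | 11→C | 001→E
Decoded message: DEACCE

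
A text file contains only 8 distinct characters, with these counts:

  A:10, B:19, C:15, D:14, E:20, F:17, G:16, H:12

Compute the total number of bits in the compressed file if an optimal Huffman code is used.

Greedily combine the two least-frequent nodes:
merge A(10) and H(12): 22
merge D(14) and C(15): 29
merge G(16) and F(17): 33
merge B(19) and E(20): 39
merge 22 and 29: 51
merge 33 and 39: 72
merge 51 and 72: 123
Each symbol's bit-cost is frequency × depth; summing gives 369 bits (equivalently 22 + 29 + 33 + 39 + 51 + 72 + 123).

369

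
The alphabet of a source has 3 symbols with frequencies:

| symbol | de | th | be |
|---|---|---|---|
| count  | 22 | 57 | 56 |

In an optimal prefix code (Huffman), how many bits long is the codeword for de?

2

Huffman merges, smallest pair first:
de(22) + be(56) → 78
th(57) + 78 → 135
de sits 2 levels below the root, so its codeword is 2 bits.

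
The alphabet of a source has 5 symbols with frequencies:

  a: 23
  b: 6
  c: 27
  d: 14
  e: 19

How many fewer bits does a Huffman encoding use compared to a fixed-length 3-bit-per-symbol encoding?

Fixed-length: 3 bits × 89 symbols = 267 bits.
Huffman merges:
merge b(6) and d(14): 20
merge e(19) and 20: 39
merge a(23) and c(27): 50
merge 39 and 50: 89
Huffman total = 20 + 39 + 50 + 89 = 198 bits.
Saving = 267 − 198 = 69 bits.

69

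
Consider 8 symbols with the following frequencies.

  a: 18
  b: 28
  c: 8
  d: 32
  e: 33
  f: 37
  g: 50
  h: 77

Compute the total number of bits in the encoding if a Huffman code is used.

798

Greedily combine the two least-frequent nodes:
merge c(8) and a(18): 26
merge 26 and b(28): 54
merge d(32) and e(33): 65
merge f(37) and g(50): 87
merge 54 and 65: 119
merge h(77) and 87: 164
merge 119 and 164: 283
Each symbol's bit-cost is frequency × depth; summing gives 798 bits (equivalently 26 + 54 + 65 + 87 + 119 + 164 + 283).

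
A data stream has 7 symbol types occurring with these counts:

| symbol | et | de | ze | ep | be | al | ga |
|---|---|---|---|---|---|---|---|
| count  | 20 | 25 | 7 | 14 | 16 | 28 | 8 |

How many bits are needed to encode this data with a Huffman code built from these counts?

Build the Huffman tree bottom-up:
merge ze(7) and ga(8): 15
merge ep(14) and 15: 29
merge be(16) and et(20): 36
merge de(25) and al(28): 53
merge 29 and 36: 65
merge 53 and 65: 118
Each symbol's bit-cost is frequency × depth; summing gives 316 bits (equivalently 15 + 29 + 36 + 53 + 65 + 118).

316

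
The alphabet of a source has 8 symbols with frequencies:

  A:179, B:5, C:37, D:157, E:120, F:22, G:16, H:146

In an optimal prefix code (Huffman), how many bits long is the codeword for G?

6

Huffman merges, smallest pair first:
combine B(5), G(16) → 21
combine 21, F(22) → 43
combine C(37), 43 → 80
combine 80, E(120) → 200
combine H(146), D(157) → 303
combine A(179), 200 → 379
combine 303, 379 → 682
The subtree containing G is merged 6 times, so code length = 6.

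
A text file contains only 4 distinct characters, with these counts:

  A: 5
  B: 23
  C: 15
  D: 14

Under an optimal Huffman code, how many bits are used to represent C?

Repeatedly merge the two smallest:
merge A(5) and D(14): 19
merge C(15) and 19: 34
merge B(23) and 34: 57
The subtree containing C is merged 2 times, so code length = 2.

2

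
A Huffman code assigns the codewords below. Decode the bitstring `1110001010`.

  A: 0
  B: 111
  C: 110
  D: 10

BAAADD

Read left to right; each codeword is recognised as soon as it completes (prefix code):
  111→B | 0→A | 0→A | 0→A | 10→D | 10→D
Decoded message: BAAADD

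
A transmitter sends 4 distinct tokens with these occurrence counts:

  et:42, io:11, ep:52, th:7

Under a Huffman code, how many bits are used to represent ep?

1

Repeatedly merge the two smallest:
combine th(7), io(11) → 18
combine 18, et(42) → 60
combine ep(52), 60 → 112
ep is a child of the root — depth 1, so its codeword is a single bit.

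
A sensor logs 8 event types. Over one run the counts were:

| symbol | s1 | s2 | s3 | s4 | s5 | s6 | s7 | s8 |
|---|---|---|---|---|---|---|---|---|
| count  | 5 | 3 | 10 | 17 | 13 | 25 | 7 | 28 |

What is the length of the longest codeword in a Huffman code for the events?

Merge the two lowest-weight nodes at each step:
combine s2(3), s1(5) → 8
combine s7(7), 8 → 15
combine s3(10), s5(13) → 23
combine 15, s4(17) → 32
combine 23, s6(25) → 48
combine s8(28), 32 → 60
combine 48, 60 → 108
Maximum depth reached is 5.

5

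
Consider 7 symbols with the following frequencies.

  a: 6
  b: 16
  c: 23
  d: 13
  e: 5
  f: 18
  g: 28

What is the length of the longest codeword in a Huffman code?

4

Merge the two lowest-weight nodes at each step:
combine e(5), a(6) → 11
combine 11, d(13) → 24
combine b(16), f(18) → 34
combine c(23), 24 → 47
combine g(28), 34 → 62
combine 47, 62 → 109
The first pair merged (e, a) ends up deepest, at depth 4.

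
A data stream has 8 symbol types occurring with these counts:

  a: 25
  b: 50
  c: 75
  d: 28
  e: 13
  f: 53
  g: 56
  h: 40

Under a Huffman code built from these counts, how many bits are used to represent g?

3

Huffman merges, smallest pair first:
merge e(13) and a(25): 38
merge d(28) and 38: 66
merge h(40) and b(50): 90
merge f(53) and g(56): 109
merge 66 and c(75): 141
merge 90 and 109: 199
merge 141 and 199: 340
g's leaf is at depth 3, giving a 3-bit codeword.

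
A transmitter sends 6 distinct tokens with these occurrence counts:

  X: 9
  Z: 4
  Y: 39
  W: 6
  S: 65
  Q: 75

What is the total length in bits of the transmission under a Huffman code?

408

Build the Huffman tree bottom-up:
Z(4) + W(6) → 10
X(9) + 10 → 19
19 + Y(39) → 58
58 + S(65) → 123
Q(75) + 123 → 198
The encoded length is the sum of every internal node's weight: 10 + 19 + 58 + 123 + 198 = 408 bits.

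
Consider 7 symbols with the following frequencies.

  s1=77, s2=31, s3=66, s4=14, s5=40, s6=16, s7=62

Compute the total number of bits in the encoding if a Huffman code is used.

Greedily combine the two least-frequent nodes:
s4(14) + s6(16) → 30
30 + s2(31) → 61
s5(40) + 61 → 101
s7(62) + s3(66) → 128
s1(77) + 101 → 178
128 + 178 → 306
The encoded length is the sum of every internal node's weight: 30 + 61 + 101 + 128 + 178 + 306 = 804 bits.

804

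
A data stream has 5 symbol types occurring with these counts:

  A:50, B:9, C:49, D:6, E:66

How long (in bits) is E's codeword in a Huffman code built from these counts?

Build the tree from the bottom:
merge D(6) and B(9): 15
merge 15 and C(49): 64
merge A(50) and 64: 114
merge E(66) and 114: 180
E is a child of the root — depth 1, so its codeword is a single bit.

1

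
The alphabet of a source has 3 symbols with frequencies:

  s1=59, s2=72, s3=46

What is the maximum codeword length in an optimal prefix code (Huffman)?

Merge the two lowest-weight nodes at each step:
combine s3(46), s1(59) → 105
combine s2(72), 105 → 177
The first pair merged (s3, s1) ends up deepest, at depth 2.

2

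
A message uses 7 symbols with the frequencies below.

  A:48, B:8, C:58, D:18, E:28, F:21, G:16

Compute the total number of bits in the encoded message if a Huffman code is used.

Merge the two smallest weights repeatedly:
B(8) + G(16) → 24
D(18) + F(21) → 39
24 + E(28) → 52
39 + A(48) → 87
52 + C(58) → 110
87 + 110 → 197
Each symbol's bit-cost is frequency × depth; summing gives 509 bits (equivalently 24 + 39 + 52 + 87 + 110 + 197).

509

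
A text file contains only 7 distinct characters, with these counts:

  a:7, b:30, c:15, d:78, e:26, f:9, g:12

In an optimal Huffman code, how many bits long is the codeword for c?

4

Build the tree from the bottom:
combine a(7), f(9) → 16
combine g(12), c(15) → 27
combine 16, e(26) → 42
combine 27, b(30) → 57
combine 42, 57 → 99
combine d(78), 99 → 177
c sits 4 levels below the root, so its codeword is 4 bits.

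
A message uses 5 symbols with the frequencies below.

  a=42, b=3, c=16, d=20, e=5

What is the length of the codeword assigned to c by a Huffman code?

3

Repeatedly merge the two smallest:
combine b(3), e(5) → 8
combine 8, c(16) → 24
combine d(20), 24 → 44
combine a(42), 44 → 86
c sits 3 levels below the root, so its codeword is 3 bits.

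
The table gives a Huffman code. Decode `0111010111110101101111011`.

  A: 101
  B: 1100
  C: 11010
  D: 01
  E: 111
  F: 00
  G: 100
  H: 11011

Read left to right; each codeword is recognised as soon as it completes (prefix code):
  01→D | 11010→C | 111→E | 11010→C | 11011→H | 11011→H
Decoded message: DCECHH

DCECHH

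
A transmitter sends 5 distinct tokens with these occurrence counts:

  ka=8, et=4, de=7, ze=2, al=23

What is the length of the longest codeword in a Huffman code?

Merge the two lowest-weight nodes at each step:
merge ze(2) and et(4): 6
merge 6 and de(7): 13
merge ka(8) and 13: 21
merge 21 and al(23): 44
The rarest symbols sit at the bottom; the longest codeword is 4 bits.

4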